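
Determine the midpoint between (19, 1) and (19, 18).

The midpoint is the average of the coordinates:
x: (19 + 19)/2 = 19
y: (1 + 18)/2 = 19/2
Midpoint = (19, 19/2)

(19, 19/2)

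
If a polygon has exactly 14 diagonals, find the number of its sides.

Using d = n(n - 3)/2, we solve 14 = n(n - 3)/2.
So n(n - 3) = 28.
Testing n = 7: 7 * 4 = 28 = 28. Correct.
The polygon has 7 sides.

7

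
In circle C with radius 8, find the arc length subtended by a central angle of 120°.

Arc length = 2πr × θ/360
= 2π × 8 × 1/3
= 16*pi/3

16*pi/3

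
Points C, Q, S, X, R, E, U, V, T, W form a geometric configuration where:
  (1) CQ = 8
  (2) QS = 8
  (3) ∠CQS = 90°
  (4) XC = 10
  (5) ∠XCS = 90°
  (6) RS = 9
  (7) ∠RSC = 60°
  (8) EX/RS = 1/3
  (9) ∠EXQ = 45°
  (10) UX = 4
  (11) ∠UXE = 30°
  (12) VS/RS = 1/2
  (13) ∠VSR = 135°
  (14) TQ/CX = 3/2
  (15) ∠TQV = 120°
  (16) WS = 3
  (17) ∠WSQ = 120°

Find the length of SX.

Step 1: By the law of cosines on triangle CQS: CS² = 8² + 8² − 2·8·8·cos(90°) = 128, so CS = 8·√2.
Step 2: By the law of cosines on triangle SCX: SX² = (8·√2)² + 10² − 2·8·√2·10·cos(90°) = 228, so SX = 2·√57.

Therefore, the length of SX = 2·√57.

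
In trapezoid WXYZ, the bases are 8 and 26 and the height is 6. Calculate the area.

Area = (8 + 26) * 6 / 2 = 204 / 2 = 102

102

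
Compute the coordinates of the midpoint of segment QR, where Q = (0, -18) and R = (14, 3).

M = ((x₁ + x₂)/2, (y₁ + y₂)/2)
= ((0 + 14)/2, (-18 + 3)/2)
= (14/2, -15/2) = (7, -15/2)

(7, -15/2)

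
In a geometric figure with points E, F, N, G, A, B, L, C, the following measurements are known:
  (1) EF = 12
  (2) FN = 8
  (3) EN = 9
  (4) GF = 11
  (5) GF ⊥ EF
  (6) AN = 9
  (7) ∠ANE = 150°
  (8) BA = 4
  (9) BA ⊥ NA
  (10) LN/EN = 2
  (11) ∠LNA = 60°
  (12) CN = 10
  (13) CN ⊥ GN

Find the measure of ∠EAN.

Step 1: By the law of cosines on triangle ANE: AE² = 9² + 9² − 2·9·9·cos(150°) = 302.3, so AE ≈ 17.39.
Step 2: By the inverse law of cosines on triangle EAN: cos(∠EAN) = (17.39² + 9² − 9²) / (2·17.39·9) = 302.3/312.96 = 0.9659, so ∠EAN = 15°.

Therefore, the measure of angle ∠EAN = 15°.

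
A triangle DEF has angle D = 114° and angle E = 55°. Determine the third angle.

angle F = 180 - 114 - 55 = 11 degrees.

11 degrees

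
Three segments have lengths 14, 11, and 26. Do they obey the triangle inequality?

No.
The triangle inequality is violated: 14 + 11 = 25 ≤ 26.
These lengths cannot form a triangle.

No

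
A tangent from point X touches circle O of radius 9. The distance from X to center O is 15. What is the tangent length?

Let T be the point of tangency. Then OT ⊥ XT (radius ⊥ tangent).
In right triangle OTX: OX² = OT² + XT²
15² = 9² + XT²
XT² = 144, XT = 12

12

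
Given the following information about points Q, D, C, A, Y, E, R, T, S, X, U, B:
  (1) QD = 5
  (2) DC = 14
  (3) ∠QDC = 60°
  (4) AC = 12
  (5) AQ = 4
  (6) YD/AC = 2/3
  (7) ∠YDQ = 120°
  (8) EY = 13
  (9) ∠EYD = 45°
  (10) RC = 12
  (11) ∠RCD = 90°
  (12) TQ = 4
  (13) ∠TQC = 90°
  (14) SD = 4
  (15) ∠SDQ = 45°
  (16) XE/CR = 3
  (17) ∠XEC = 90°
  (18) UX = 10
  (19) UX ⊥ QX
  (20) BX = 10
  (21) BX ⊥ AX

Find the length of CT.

Step 1: By the law of cosines on triangle CDQ: CQ² = 14² + 5² − 2·14·5·cos(60°) = 151, so CQ = √151.
Step 2: By the law of cosines on triangle CQT: CT² = √151² + 4² − 2·√151·4·cos(90°) = 167, so CT = √167.

Therefore, the length of CT = √167.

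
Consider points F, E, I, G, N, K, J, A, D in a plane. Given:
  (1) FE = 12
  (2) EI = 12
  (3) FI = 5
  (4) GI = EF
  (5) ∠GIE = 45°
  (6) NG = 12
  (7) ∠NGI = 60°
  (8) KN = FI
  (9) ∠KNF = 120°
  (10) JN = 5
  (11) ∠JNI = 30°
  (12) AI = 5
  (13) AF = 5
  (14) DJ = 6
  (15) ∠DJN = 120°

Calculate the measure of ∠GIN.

From the given relations: GI = EF = 12.
Step 1: By the law of cosines on triangle IGN: IN² = 12² + 12² − 2·12·12·cos(60°) = 144, so IN = 12.
Step 2: By the inverse law of cosines on triangle GIN: cos(∠GIN) = (12² + 12² − 12²) / (2·12·12) = 144/288 = 0.5, so ∠GIN = 60°.

Therefore, the measure of angle ∠GIN = 60°.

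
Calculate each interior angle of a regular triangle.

Each interior angle of a regular n-gon is (n - 2) * 180 / n.
For n = 3: (3 - 2) * 180 / 3 = 180/3 = 60 degrees.

60 degrees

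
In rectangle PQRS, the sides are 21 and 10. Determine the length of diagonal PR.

d = sqrt(21^2 + 10^2) = sqrt(541)

sqrt(541)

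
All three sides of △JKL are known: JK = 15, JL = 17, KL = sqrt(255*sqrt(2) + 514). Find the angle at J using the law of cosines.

When all three sides of a triangle are known, the law of cosines can be rearranged to find any angle.
cos(C) = (a² + b² - c²) / (2ab) gives cos(J) = -sqrt(2)/2.
Taking the inverse cosine: J = 135°.

135°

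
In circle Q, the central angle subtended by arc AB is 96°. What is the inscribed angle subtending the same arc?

Inscribed angle = 96° / 2 = 48° (inscribed angle theorem).

48°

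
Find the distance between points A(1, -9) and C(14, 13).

d = sqrt((14 - 1)^2 + (13 - -9)^2)
d = sqrt(13^2 + 22^2)
d = sqrt(169 + 484)
d = sqrt(653)

sqrt(653)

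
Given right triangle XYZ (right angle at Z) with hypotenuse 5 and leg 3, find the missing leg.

Rearranging the Pythagorean theorem to solve for the unknown leg:
leg^2 = hypotenuse^2 - known_leg^2 = 25 - 9 = 16
leg = sqrt(16) = 4.

4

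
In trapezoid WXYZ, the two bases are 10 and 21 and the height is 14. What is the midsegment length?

midsegment = (10 + 21) / 2 = 31 / 2 = 31/2

31/2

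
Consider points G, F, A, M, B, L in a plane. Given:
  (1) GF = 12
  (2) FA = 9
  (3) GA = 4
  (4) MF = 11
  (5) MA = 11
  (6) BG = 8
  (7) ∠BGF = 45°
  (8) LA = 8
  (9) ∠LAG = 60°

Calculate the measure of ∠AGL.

Step 1: By the law of cosines on triangle GAL: GL² = 4² + 8² − 2·4·8·cos(60°) = 48, so GL = 4·√3.
Step 2: By the inverse law of cosines on triangle AGL: cos(∠AGL) = (4² + (4·√3)² − 8²) / (2·4·4·√3) = 0/55.43 = 0, so ∠AGL = 90°.

Therefore, the measure of angle ∠AGL = 90°.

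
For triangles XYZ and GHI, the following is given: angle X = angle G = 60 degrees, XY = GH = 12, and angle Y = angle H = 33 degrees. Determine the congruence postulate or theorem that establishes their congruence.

Consider the given information: angle X = angle G = 60 degrees, XY = GH = 12, and angle Y = angle H = 33 degrees
This is not AAS or HL: AAS requires two angles and a non-included side. HL only applies to right triangles with matching hypotenuse and leg.
The correct criterion is ASA. Two pairs of corresponding angles and the included side are equal (Angle-Side-Angle).

ASA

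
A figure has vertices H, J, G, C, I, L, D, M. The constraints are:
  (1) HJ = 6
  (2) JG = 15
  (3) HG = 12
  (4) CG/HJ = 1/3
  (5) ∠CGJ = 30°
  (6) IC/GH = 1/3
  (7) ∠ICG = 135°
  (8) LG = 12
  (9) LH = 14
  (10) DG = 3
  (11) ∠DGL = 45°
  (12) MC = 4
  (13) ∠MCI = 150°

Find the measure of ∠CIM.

From the given relations: IC = 1/3·GH = 1/3·12 = 4.
Step 1: By the law of cosines on triangle ICM: IM² = 4² + 4² − 2·4·4·cos(150°) = 59.71, so IM ≈ 7.73.
Step 2: By the inverse law of cosines on triangle CIM: cos(∠CIM) = (4² + 7.73² − 4²) / (2·4·7.73) = 59.71/61.82 = 0.9659, so ∠CIM = 15°.

Therefore, the measure of angle ∠CIM = 15°.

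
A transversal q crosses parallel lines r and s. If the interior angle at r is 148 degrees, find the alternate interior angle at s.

Alternate interior angles are equal: 148 degrees.

148 degrees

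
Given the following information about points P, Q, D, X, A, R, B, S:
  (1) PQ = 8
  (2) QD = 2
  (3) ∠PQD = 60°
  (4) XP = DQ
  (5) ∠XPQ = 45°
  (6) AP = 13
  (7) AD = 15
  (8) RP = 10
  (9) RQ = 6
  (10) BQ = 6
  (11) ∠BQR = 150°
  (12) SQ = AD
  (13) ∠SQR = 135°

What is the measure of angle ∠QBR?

Step 1: By the law of cosines on triangle BQR: BR² = 6² + 6² − 2·6·6·cos(150°) = 134.35, so BR ≈ 11.59.
Step 2: By the inverse law of cosines on triangle QBR: cos(∠QBR) = (6² + 11.59² − 6²) / (2·6·11.59) = 134.35/139.09 = 0.9659, so ∠QBR = 15°.

Therefore, the measure of angle ∠QBR = 15°.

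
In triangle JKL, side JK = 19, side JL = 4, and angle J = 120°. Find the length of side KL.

Law of cosines: KL^2 = 19^2 + 4^2 - 2(19)(4)cos(120°) = 453, so KL = sqrt(453).

sqrt(453)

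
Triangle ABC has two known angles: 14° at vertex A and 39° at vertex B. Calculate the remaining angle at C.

Let angle C = x. Then 14 + 39 + x = 180.
x = 180 - 53 = 127 degrees.

127 degrees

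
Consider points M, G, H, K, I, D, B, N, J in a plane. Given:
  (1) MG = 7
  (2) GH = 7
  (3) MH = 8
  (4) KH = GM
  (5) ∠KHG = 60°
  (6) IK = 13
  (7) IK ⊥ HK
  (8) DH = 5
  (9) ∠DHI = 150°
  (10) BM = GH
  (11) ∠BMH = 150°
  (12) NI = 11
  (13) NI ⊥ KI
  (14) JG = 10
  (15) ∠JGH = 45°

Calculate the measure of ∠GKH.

From the given relations: KH = GM = 7.
Step 1: By the law of cosines on triangle KHG: KG² = 7² + 7² − 2·7·7·cos(60°) = 49, so KG = 7.
Step 2: By the inverse law of cosines on triangle GKH: cos(∠GKH) = (7² + 7² − 7²) / (2·7·7) = 49/98 = 0.5, so ∠GKH = 60°.

Therefore, the measure of angle ∠GKH = 60°.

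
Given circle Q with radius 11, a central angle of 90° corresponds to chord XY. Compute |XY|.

Drop a perpendicular from the center to the chord, bisecting both the chord and the central angle.
Each half-chord = r sin(θ/2) = 11 sin(45°).
The full chord = 2 × 11 × sin(45°) = 11*sqrt(2).

11*sqrt(2)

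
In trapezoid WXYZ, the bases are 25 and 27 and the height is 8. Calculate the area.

Area = (25 + 27) * 8 / 2 = 416 / 2 = 208

208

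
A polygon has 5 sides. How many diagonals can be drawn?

Total line segments between 5 vertices = C(5,2) = 10.
Subtract the 5 sides: 10 - 5 = 5 diagonals.

5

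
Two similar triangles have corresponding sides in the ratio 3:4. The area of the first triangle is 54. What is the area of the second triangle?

The ratio of areas of similar triangles = (side ratio)^2.
Side ratio = 3:4, so area ratio = 9:16.
Area of the second triangle / Area of the first triangle = 16/9
Area of the second triangle = 54 * 16/9 = 96

96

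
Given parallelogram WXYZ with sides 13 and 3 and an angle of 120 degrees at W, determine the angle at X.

Consecutive angles are supplementary: angle X = 180 - 120 = 60 degrees.

60 degrees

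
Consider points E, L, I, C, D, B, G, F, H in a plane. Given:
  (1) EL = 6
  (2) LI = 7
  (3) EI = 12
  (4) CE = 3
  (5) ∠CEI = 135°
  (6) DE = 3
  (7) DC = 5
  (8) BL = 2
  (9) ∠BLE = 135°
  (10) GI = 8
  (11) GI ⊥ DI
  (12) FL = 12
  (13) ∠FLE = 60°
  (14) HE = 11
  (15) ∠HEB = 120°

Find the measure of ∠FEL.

Step 1: By the law of cosines on triangle ELF: EF² = 6² + 12² − 2·6·12·cos(60°) = 108, so EF = 6·√3.
Step 2: By the inverse law of cosines on triangle FEL: cos(∠FEL) = ((6·√3)² + 6² − 12²) / (2·6·√3·6) = 0/124.71 = 0, so ∠FEL = 90°.

Therefore, the measure of angle ∠FEL = 90°.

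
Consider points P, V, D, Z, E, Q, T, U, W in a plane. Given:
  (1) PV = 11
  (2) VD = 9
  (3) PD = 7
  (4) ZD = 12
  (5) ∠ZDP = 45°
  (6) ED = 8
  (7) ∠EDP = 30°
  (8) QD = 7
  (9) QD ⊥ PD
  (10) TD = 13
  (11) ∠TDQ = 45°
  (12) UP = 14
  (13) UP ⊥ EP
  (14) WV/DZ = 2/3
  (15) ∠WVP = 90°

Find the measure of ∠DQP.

Step 1: By the law of cosines on triangle QDP: QP² = 7² + 7² − 2·7·7·cos(90°) = 98, so QP = 7·√2.
Step 2: By the inverse law of cosines on triangle DQP: cos(∠DQP) = (7² + (7·√2)² − 7²) / (2·7·7·√2) = 98/138.59 = 0.7071, so ∠DQP = 45°.

Therefore, the measure of angle ∠DQP = 45°.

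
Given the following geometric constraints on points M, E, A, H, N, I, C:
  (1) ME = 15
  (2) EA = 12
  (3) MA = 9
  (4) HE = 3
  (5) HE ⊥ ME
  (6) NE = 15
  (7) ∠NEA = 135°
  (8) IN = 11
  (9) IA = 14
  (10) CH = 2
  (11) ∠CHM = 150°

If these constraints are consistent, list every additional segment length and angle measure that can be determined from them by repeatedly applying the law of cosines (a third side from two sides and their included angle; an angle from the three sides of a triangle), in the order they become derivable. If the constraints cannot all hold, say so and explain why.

The constraints are consistent. Derivable facts, in order:
After 1 step:
- AN ≈ 24.97
- MH = 3·√26
- ∠AEM = 36.87°
- ∠AME = 53.13°
- ∠EAM = 90°
After 2 steps:
- MC ≈ 17.06
- ∠AIN = 174.45°
- ∠ANE = 19.86°
- ∠ANI = 3.11°
- ∠EAN = 25.14°
- ∠EHM = 78.69°
- ∠EMH = 11.31°
- ∠IAN = 2.44°
After 3 steps:
- ∠CMH = 3.36°
- ∠HCM = 26.64°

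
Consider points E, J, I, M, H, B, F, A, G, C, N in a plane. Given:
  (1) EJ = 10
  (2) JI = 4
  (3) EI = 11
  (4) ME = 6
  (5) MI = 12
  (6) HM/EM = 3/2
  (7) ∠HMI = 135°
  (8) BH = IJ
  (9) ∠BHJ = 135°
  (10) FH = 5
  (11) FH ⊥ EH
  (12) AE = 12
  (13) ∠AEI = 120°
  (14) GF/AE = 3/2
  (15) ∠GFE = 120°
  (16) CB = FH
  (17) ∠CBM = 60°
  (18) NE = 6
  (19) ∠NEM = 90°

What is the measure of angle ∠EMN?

Step 1: By the law of cosines on triangle MEN: MN² = 6² + 6² − 2·6·6·cos(90°) = 72, so MN = 6·√2.
Step 2: By the inverse law of cosines on triangle EMN: cos(∠EMN) = (6² + (6·√2)² − 6²) / (2·6·6·√2) = 72/101.82 = 0.7071, so ∠EMN = 45°.

Therefore, the measure of angle ∠EMN = 45°.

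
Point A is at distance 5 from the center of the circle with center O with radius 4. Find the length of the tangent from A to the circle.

tangent = √(d² - r²) = √(5² - 4²) = √(25 - 16) = √9 = 3

3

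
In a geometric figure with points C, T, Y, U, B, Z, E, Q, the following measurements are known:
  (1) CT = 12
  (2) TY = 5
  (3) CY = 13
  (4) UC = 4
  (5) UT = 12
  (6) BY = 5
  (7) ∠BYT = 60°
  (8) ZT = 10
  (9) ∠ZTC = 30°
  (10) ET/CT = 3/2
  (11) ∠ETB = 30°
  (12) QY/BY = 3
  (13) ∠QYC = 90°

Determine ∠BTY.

Step 1: By the law of cosines on triangle TYB: TB² = 5² + 5² − 2·5·5·cos(60°) = 25, so TB = 5.
Step 2: By the inverse law of cosines on triangle BTY: cos(∠BTY) = (5² + 5² − 5²) / (2·5·5) = 25/50 = 0.5, so ∠BTY = 60°.

Therefore, the measure of angle ∠BTY = 60°.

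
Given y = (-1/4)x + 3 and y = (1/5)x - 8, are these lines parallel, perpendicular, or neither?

Slope of line 1: m1 = -1/4
Slope of line 2: m2 = 1/5
m1 != m2 and m1*m2 = -1/20 != -1. Neither.

Neither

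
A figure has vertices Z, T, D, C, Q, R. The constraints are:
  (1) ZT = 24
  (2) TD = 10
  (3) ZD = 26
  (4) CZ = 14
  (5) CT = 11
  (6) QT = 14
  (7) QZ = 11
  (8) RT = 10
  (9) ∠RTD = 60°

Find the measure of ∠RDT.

Step 1: By the law of cosines on triangle DTR: DR² = 10² + 10² − 2·10·10·cos(60°) = 100, so DR = 10.
Step 2: By the inverse law of cosines on triangle RDT: cos(∠RDT) = (10² + 10² − 10²) / (2·10·10) = 100/200 = 0.5, so ∠RDT = 60°.

Therefore, the measure of angle ∠RDT = 60°.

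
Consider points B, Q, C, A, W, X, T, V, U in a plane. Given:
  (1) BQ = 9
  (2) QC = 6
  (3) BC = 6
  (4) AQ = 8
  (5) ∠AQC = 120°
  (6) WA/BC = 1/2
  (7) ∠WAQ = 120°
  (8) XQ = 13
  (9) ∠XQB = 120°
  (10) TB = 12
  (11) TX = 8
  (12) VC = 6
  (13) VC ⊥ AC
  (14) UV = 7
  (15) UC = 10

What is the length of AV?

Step 1: By the law of cosines on triangle CQA: CA² = 6² + 8² − 2·6·8·cos(120°) = 148, so CA = 2·√37.
Step 2: By the law of cosines on triangle ACV: AV² = (2·√37)² + 6² − 2·2·√37·6·cos(90°) = 184, so AV = 2·√46.

Therefore, the length of AV = 2·√46.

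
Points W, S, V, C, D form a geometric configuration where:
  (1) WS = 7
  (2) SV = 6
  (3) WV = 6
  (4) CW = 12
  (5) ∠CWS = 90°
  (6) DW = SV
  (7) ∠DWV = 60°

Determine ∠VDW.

From the given relations: DW = SV = 6.
Step 1: By the law of cosines on triangle DWV: DV² = 6² + 6² − 2·6·6·cos(60°) = 36, so DV = 6.
Step 2: By the inverse law of cosines on triangle VDW: cos(∠VDW) = (6² + 6² − 6²) / (2·6·6) = 36/72 = 0.5, so ∠VDW = 60°.

Therefore, the measure of angle ∠VDW = 60°.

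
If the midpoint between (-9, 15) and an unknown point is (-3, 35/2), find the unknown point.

Using the midpoint formula: M = ((x1 + x2)/2, (y1 + y2)/2)
We know M = (-3, 35/2) and C = (-9, 15)
For x: -3 = (-9 + x2)/2, so x2 = 2*-3 - -9 = 3
For y: 35/2 = (15 + y2)/2, so y2 = 2*35/2 - 15 = 20
A = (3, 20)

(3, 20)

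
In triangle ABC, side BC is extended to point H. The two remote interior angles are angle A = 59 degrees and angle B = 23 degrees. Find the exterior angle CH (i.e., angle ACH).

By the exterior angle theorem, an exterior angle of a triangle equals the sum of the two remote interior angles.
Exterior angle = angle A + angle B
Exterior angle = 59 + 23 = 82 degrees

82 degrees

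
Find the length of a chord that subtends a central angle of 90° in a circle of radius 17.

Chord = 2(17) sin(45°) = 17*sqrt(2)

17*sqrt(2)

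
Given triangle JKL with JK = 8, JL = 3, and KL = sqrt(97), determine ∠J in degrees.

cos(J) = (8² + 3² - (sqrt(97))²) / (2 × 8 × 3) = -1/2, so J = arccos(-1/2) = 120°.

120°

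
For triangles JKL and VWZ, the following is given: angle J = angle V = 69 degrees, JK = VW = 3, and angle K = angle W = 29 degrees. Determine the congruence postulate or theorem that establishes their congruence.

The given information provides:
angle J = angle V = 69 degrees, JK = VW = 3, and angle K = angle W = 29 degrees
This matches the ASA congruence theorem.
Two pairs of corresponding angles and the included side are equal (Angle-Side-Angle).

ASA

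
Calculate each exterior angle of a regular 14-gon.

Each exterior angle of a regular n-gon is 360 / n.
For n = 14: 360 / 14 = 180/7 degrees.

180/7 degrees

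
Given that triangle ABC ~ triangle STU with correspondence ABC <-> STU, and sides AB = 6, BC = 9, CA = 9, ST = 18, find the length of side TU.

Similar triangles have proportional sides. Setting up the proportion:
ST / AB = TU / BC
18 / 6 = TU / 9
TU = 9 * 18 / 6 = 27.

27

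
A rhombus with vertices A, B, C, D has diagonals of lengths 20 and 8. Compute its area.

The diagonals of a rhombus divide it into four right triangles.
Each triangle has legs 20/ 2 = 10 and 8/2 = 4, so each has area (1/2)*10*4 = 20.
Four such triangles give total area = (d1 * d2) / 2 = 80.

80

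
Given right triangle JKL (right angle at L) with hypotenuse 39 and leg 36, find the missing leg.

By the Pythagorean theorem: KL^2 = JK^2 - JL^2
KL^2 = 39^2 - 36^2 = 1521 - 1296 = 225
KL = sqrt(225) = 15

15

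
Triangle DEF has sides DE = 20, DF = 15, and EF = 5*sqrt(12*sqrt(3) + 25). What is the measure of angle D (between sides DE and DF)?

cos(D) = (20² + 15² - (5*sqrt(12*sqrt(3) + 25))²) / (2 × 20 × 15) = -sqrt(3)/2, so D = arccos(-sqrt(3)/2) = 150°.

150°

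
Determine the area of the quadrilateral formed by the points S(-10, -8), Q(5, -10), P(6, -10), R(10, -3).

Using the Shoelace formula for a quadrilateral (vertices in order):
Area = (1/2)|sum of (x_i * y_(i+1) - x_(i+1) * y_i)|
Terms: (-10*-10 - 5*-8) = 140, (5*-10 - 6*-10) = 10, (6*-3 - 10*-10) = 82, (10*-8 - -10*-3) = -110
Sum = 122
Area = (1/2)(122) = 61

61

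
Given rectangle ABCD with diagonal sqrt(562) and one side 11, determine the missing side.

b = sqrt(d^2 - a^2) = sqrt(562 - 121) = sqrt(441) = 21

21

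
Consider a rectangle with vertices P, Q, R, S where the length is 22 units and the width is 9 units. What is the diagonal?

Using the Pythagorean theorem:
d² = 22² + 9² = 484 + 81 = 565
d = sqrt(565)

sqrt(565)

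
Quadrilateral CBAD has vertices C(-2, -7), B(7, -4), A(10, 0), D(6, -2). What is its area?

Shoelace: sum of cross terms = 31, Area = (1/2)|31| = 31/2

31/2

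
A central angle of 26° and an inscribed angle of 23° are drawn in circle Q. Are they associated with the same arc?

By the inscribed angle theorem, the inscribed angle for a central angle of 26° should be 26° / 2 = 13°.
The given inscribed angle is 23°, which does not equal 13°.
Therefore, no, they do not correspond to the same arc.

No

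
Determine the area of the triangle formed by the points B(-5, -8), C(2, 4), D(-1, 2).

Using the Shoelace formula for a triangle:
Area = (1/2)|x0(y1 - y2) + x1(y2 - y0) + x2(y0 - y1)|
Area = (1/2)|-5(4 - 2) + 2(2 - -8) + -1(-8 - 4)|
Area = (1/2)|-10 + 20 + 12|
Area = (1/2)|22|
Area = (1/2)(22)
Area = 11

11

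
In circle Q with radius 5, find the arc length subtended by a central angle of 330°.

Arc length = 2π(5)(11/12) = 55*pi/6

55*pi/6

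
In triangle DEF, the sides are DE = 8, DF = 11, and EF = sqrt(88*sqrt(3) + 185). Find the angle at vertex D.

When all three sides of a triangle are known, the law of cosines can be rearranged to find any angle.
cos(C) = (a² + b² - c²) / (2ab) gives cos(D) = -sqrt(3)/2.
Taking the inverse cosine: D = 150°.

150°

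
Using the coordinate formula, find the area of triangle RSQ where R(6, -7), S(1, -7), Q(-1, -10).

Using the Shoelace formula for a triangle:
Area = (1/2)|x0(y1 - y2) + x1(y2 - y0) + x2(y0 - y1)|
Area = (1/2)|6(-7 - -10) + 1(-10 - -7) + -1(-7 - -7)|
Area = (1/2)|18 + -3 + 0|
Area = (1/2)|15|
Area = (1/2)(15)
Area = 15/2

15/2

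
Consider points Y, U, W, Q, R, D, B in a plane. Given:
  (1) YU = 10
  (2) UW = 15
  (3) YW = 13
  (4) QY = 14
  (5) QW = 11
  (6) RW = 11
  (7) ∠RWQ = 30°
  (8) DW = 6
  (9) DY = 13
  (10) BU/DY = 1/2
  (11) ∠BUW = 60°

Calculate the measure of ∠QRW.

Step 1: By the law of cosines on triangle RWQ: RQ² = 11² + 11² − 2·11·11·cos(30°) = 32.42, so RQ ≈ 5.69.
Step 2: By the inverse law of cosines on triangle QRW: cos(∠QRW) = (5.69² + 11² − 11²) / (2·5.69·11) = 32.42/125.27 = 0.2588, so ∠QRW = 75°.

Therefore, the measure of angle ∠QRW = 75°.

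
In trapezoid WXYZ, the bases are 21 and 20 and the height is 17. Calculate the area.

Area of a trapezoid = (base1 + base2) * height / 2
Area = (21 + 20) * 17 / 2
Area = 41 * 17 / 2
Area = 697 / 2
Area = 697/2

697/2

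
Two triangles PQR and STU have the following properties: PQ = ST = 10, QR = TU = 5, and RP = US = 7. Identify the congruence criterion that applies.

Consider the given information: PQ = ST = 10, QR = TU = 5, and RP = US = 7
This is not SAS or HL: SAS requires two sides and the included angle between them. HL only applies to right triangles with matching hypotenuse and leg.
The correct criterion is SSS. All three pairs of corresponding sides are equal (Side-Side-Side).

SSS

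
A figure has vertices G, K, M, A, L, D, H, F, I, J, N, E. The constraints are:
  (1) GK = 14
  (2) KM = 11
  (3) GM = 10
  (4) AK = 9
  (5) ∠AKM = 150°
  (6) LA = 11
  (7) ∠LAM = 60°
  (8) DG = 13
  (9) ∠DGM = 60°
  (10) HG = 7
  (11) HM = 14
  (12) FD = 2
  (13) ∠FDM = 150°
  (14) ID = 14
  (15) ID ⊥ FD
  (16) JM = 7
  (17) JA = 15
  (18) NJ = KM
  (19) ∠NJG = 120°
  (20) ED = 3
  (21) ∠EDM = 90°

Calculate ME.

Step 1: By the law of cosines on triangle DGM: DM² = 13² + 10² − 2·13·10·cos(60°) = 139, so DM = √139.
Step 2: By the law of cosines on triangle MDE: ME² = √139² + 3² − 2·√139·3·cos(90°) = 148, so ME = 2·√37.

Therefore, the length of ME = 2·√37.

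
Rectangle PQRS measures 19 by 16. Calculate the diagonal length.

d = sqrt(19^2 + 16^2) = sqrt(617)

sqrt(617)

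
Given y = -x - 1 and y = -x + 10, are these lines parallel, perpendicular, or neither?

Slope of line 1: m1 = -1
Slope of line 2: m2 = -1
m1 = m2, so the lines are parallel.

Parallel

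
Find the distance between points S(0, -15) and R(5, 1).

The horizontal distance is |5 - 0| = 5 and the vertical distance is |1 - -15| = 16.
By the Pythagorean theorem, d = sqrt(5^2 + 16^2) = sqrt(281).

sqrt(281)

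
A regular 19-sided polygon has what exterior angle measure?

Each exterior angle of a regular n-gon is 360 / n.
For n = 19: 360 / 19 = 360/19 degrees.

360/19 degrees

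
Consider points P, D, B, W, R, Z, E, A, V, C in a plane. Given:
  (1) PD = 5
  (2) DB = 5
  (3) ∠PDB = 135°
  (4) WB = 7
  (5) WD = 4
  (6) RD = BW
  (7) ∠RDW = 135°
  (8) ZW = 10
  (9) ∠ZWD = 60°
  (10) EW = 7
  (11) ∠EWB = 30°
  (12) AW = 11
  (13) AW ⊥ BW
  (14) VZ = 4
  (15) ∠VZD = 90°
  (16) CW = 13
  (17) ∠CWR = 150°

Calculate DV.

Step 1: By the law of cosines on triangle ZWD: ZD² = 10² + 4² − 2·10·4·cos(60°) = 76, so ZD = 2·√19.
Step 2: By the law of cosines on triangle DZV: DV² = (2·√19)² + 4² − 2·2·√19·4·cos(90°) = 92, so DV = 2·√23.

Therefore, the length of DV = 2·√23.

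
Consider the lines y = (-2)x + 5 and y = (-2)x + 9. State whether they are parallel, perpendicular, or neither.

Slope of line 1: m1 = -2
Slope of line 2: m2 = -2
Since m1 = m2 = -2, the lines are parallel.

Parallel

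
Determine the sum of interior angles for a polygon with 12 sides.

The sum of interior angles of an n-sided polygon is (n - 2) * 180.
For n = 12: (12 - 2) * 180 = 10 * 180 = 1800 degrees.

1800 degrees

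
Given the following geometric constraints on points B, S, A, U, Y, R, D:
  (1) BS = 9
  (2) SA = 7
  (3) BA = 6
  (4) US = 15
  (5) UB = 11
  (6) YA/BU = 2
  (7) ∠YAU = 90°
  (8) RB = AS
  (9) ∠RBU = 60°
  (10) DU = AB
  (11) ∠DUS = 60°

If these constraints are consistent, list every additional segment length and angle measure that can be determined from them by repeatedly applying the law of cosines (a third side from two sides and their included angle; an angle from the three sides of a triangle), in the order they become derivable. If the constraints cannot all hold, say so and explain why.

The constraints are consistent. Derivable facts, in order:
After 1 step:
- SD = 3·√19
- UR = √93
- ∠ABS = 50.98°
- ∠ASB = 41.75°
- ∠BAS = 87.27°
- ∠BSU = 46.75°
- ∠BUS = 36.58°
- ∠SBU = 96.67°
After 2 steps:
- ∠BRU = 81.05°
- ∠BUR = 38.95°
- ∠DSU = 23.41°
- ∠SDU = 96.59°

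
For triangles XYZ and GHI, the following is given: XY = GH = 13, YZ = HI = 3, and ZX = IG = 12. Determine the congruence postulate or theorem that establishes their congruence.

The given information matches SSS: All three pairs of corresponding sides are equal (Side-Side-Side).

SSS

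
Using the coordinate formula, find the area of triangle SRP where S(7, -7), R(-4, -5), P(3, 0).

Shoelace: Area = (1/2)|7(-5-0) + -4(0--7) + 3(-7--5)| = (1/2)(69) = 69/2

69/2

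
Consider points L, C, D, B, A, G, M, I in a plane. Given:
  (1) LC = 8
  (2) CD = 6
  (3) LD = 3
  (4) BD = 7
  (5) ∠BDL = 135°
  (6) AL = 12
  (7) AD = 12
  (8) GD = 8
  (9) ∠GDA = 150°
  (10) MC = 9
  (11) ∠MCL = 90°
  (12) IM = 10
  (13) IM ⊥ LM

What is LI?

Step 1: By the law of cosines on triangle LCM: LM² = 8² + 9² − 2·8·9·cos(90°) = 145, so LM = √145.
Step 2: By the law of cosines on triangle LMI: LI² = √145² + 10² − 2·√145·10·cos(90°) = 245, so LI = 7·√5.

Therefore, the length of LI = 7·√5.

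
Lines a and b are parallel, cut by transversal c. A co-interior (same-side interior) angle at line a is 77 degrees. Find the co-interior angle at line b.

Co-interior (same-side interior) angles are between the parallel lines on the same side of the transversal.
Unlike corresponding or alternate interior angles, they are supplementary rather than equal.
So the angle = 180 - 77 = 103 degrees.

103 degrees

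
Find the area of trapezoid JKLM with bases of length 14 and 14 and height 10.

A trapezoid's area equals the midsegment times the height.
The midsegment is (14 + 14) / 2 = 14.
Area = 14 * 10 = 140.

140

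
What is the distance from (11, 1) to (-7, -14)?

d = sqrt((-7 - 11)^2 + (-14 - 1)^2)
d = sqrt(-18^2 + -15^2)
d = sqrt(324 + 225)
d = sqrt(549) = 3*sqrt(61)

3*sqrt(61)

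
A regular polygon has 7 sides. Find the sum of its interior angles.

The sum of interior angles of an n-sided polygon is (n - 2) * 180.
For n = 7: (7 - 2) * 180 = 5 * 180 = 900 degrees.

900 degrees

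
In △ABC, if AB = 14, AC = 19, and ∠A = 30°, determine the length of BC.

Law of cosines: BC^2 = 14^2 + 19^2 - 2(14)(19)cos(30°) = 557 - 266*sqrt(3), so BC = sqrt(557 - 266*sqrt(3)).

sqrt(557 - 266*sqrt(3))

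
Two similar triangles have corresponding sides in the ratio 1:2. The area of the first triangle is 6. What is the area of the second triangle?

Area ratio = (1/2)^2 = 1/4. Area of the second triangle = 6 * 4/1 = 24.

24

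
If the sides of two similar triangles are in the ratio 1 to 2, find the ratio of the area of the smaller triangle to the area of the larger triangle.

The ratio of areas of similar triangles equals the square of the side ratio.
Side ratio = 1:2
Area ratio = (1/2)^2 = 1/4 = 1:4

1:4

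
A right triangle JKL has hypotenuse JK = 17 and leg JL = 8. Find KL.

By the Pythagorean theorem: KL^2 = JK^2 - JL^2
KL^2 = 17^2 - 8^2 = 289 - 64 = 225
KL = sqrt(225) = 15

15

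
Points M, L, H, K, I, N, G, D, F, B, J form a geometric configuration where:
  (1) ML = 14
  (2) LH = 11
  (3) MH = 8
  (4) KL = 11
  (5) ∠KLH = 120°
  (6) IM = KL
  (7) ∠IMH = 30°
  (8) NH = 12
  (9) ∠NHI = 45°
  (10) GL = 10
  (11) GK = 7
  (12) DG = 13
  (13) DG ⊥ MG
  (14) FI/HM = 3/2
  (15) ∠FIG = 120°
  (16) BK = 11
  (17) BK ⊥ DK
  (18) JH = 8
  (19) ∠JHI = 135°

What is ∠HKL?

Step 1: By the law of cosines on triangle KLH: KH² = 11² + 11² − 2·11·11·cos(120°) = 363, so KH = 11·√3.
Step 2: By the inverse law of cosines on triangle HKL: cos(∠HKL) = ((11·√3)² + 11² − 11²) / (2·11·√3·11) = 363/419.16 = 0.866, so ∠HKL = 30°.

Therefore, the measure of angle ∠HKL = 30°.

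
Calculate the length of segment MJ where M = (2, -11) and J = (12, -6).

The horizontal distance is |12 - 2| = 10 and the vertical distance is |-6 - -11| = 5.
By the Pythagorean theorem, d = sqrt(10^2 + 5^2) = sqrt(125) = 5*sqrt(5).

5*sqrt(5)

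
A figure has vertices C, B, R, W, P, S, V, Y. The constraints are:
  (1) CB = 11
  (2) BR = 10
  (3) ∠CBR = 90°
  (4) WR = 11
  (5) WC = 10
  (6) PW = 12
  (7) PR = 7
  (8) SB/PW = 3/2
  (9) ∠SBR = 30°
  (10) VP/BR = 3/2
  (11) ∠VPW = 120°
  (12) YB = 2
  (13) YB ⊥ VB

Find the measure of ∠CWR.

Step 1: By the law of cosines on triangle CBR: CR² = 11² + 10² − 2·11·10·cos(90°) = 221, so CR ≈ 14.87.
Step 2: By the inverse law of cosines on triangle CWR: cos(∠CWR) = (10² + 11² − 14.87²) / (2·10·11) = 0/220 = 0, so ∠CWR = 90°.

Therefore, the measure of angle ∠CWR = 90°.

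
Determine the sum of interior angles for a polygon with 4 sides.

The sum of interior angles of an n-sided polygon is (n - 2) * 180.
For n = 4: (4 - 2) * 180 = 2 * 180 = 360 degrees.

360 degrees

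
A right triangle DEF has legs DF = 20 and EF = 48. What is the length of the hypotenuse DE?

In a right triangle, the square of the hypotenuse equals the sum of the squares of the two legs.
The legs are 20 and 48, so the hypotenuse = sqrt(400 + 2304) = sqrt(2704) = 52.

52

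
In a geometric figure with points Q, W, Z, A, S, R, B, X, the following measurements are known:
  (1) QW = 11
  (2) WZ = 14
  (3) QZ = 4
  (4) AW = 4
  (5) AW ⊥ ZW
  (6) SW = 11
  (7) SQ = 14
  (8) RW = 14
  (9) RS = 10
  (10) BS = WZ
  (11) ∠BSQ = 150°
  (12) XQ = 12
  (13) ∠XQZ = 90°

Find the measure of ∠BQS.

From the given relations: BS = WZ = 14.
Step 1: By the law of cosines on triangle QSB: QB² = 14² + 14² − 2·14·14·cos(150°) = 731.48, so QB ≈ 27.05.
Step 2: By the inverse law of cosines on triangle BQS: cos(∠BQS) = (27.05² + 14² − 14²) / (2·27.05·14) = 731.48/757.29 = 0.9659, so ∠BQS = 15°.

Therefore, the measure of angle ∠BQS = 15°.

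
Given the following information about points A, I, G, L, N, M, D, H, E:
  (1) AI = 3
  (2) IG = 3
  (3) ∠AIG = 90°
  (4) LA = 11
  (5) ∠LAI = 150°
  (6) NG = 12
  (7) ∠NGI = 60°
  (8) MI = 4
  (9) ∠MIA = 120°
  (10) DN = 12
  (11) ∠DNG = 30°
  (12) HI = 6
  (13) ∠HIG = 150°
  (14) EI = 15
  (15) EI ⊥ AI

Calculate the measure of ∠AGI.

Step 1: By the law of cosines on triangle GIA: GA² = 3² + 3² − 2·3·3·cos(90°) = 18, so GA = 3·√2.
Step 2: By the inverse law of cosines on triangle AGI: cos(∠AGI) = ((3·√2)² + 3² − 3²) / (2·3·√2·3) = 18/25.46 = 0.7071, so ∠AGI = 45°.

Therefore, the measure of angle ∠AGI = 45°.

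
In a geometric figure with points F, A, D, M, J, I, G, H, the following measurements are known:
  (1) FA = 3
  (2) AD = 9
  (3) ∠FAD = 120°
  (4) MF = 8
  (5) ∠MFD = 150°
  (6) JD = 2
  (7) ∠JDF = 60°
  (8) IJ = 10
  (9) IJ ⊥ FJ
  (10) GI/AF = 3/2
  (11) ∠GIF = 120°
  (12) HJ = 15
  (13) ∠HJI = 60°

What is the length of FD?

Step 1: By the law of cosines on triangle FAD: FD² = 3² + 9² − 2·3·9·cos(120°) = 117, so FD = 3·√13.

Therefore, the length of FD = 3·√13.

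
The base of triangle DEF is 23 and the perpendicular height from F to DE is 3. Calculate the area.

Area = (1/2) * base * height
Area = (1/2) * 23 * 3
Area = 69/2

69/2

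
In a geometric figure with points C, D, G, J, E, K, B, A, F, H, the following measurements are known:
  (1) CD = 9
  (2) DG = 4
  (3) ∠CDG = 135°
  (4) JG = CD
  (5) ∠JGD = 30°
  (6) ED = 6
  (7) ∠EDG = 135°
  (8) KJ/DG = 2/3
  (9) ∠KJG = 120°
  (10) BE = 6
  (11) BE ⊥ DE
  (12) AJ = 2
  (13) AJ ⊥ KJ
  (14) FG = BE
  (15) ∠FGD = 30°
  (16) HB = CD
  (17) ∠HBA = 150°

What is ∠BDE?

Step 1: By the law of cosines on triangle DEB: DB² = 6² + 6² − 2·6·6·cos(90°) = 72, so DB = 6·√2.
Step 2: By the inverse law of cosines on triangle BDE: cos(∠BDE) = ((6·√2)² + 6² − 6²) / (2·6·√2·6) = 72/101.82 = 0.7071, so ∠BDE = 45°.

Therefore, the measure of angle ∠BDE = 45°.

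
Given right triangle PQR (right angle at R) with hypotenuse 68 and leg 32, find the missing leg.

QR = sqrt(68^2 - 32^2) = sqrt(3600) = 60

60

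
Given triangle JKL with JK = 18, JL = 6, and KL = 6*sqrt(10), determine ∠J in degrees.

cos(J) = (18² + 6² - (6*sqrt(10))²) / (2 × 18 × 6) = 0, so J = arccos(0) = 90°.

90°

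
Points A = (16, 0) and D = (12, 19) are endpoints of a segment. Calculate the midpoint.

The midpoint is the average of the coordinates:
x: (16 + 12)/2 = 14
y: (0 + 19)/2 = 19/2
Midpoint = (14, 19/2)

(14, 19/2)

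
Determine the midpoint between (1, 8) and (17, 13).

The midpoint is the point halfway along the segment.
Move half the horizontal distance: 1 + (17 - 1)/2 = 1 + 16/2 = 9
Move half the vertical distance: 8 + (13 - 8)/2 = 8 + 5/2 = 21/2
Midpoint = (9, 21/2)

(9, 21/2)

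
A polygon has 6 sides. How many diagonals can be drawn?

The number of diagonals in an n-gon is n(n - 3)/2.
For n = 6: 6(6 - 3)/2 = 6 × 3 / 2 = 9.

9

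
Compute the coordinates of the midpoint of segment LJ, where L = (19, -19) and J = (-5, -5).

The midpoint is the point halfway along the segment.
Move half the horizontal distance: 19 + (-5 - 19)/2 = 19 + -24/2 = 7
Move half the vertical distance: -19 + (-5 - -19)/2 = -19 + 14/2 = -12
Midpoint = (7, -12)

(7, -12)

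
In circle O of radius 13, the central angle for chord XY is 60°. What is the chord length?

Drop a perpendicular from the center to the chord, bisecting both the chord and the central angle.
Each half-chord = r sin(θ/2) = 13 sin(30°).
The full chord = 2 × 13 × sin(30°) = 13.

13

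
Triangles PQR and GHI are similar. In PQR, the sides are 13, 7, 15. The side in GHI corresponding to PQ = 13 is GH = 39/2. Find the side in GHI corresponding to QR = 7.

Similar triangles have proportional sides. Setting up the proportion:
GH / PQ = HI / QR
39/2 / 13 = HI / 7
HI = 7 * 39/2 / 13 = 21/2.

21/2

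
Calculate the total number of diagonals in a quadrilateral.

Each of the 4 vertices connects to 1 non-adjacent vertices via diagonals.
Total connections = 4 × 1 = 4, but each diagonal is counted twice.
Number of diagonals = 4 / 2 = 2.

2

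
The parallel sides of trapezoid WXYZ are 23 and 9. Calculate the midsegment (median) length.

midsegment = (23 + 9) / 2 = 32 / 2 = 16

16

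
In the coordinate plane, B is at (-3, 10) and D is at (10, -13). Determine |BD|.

d = sqrt((13)^2 + (-23)^2) = sqrt(698)

sqrt(698)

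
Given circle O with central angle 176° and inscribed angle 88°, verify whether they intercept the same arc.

By the inscribed angle theorem, if both angles subtend the same arc, the inscribed angle must be half the central angle.
Half of 176° = 88°, which equals the given inscribed angle of 88°.
Therefore, yes, they correspond to the same arc.

Yes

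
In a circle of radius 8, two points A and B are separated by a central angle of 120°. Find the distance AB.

Chord = 2(8) sin(60°) = 8*sqrt(3)

8*sqrt(3)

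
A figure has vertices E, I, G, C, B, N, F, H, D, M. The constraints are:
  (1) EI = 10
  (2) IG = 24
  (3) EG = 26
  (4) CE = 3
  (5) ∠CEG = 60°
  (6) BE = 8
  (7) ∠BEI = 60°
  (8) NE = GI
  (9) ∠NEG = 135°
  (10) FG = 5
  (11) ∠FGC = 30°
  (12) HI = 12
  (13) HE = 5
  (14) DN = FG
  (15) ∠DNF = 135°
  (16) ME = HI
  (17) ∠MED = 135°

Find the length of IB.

Step 1: By the law of cosines on triangle IEB: IB² = 10² + 8² − 2·10·8·cos(60°) = 84, so IB = 2·√21.

Therefore, the length of IB = 2·√21.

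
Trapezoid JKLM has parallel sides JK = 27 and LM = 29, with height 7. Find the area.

Area = (27 + 29) * 7 / 2 = 392 / 2 = 196

196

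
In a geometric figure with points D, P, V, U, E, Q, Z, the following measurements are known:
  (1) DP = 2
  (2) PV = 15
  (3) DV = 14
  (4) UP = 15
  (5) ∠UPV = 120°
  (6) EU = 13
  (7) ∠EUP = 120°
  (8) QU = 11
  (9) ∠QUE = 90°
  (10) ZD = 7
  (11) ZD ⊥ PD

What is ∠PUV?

Step 1: By the law of cosines on triangle UPV: UV² = 15² + 15² − 2·15·15·cos(120°) = 675, so UV = 15·√3.
Step 2: By the inverse law of cosines on triangle PUV: cos(∠PUV) = (15² + (15·√3)² − 15²) / (2·15·15·√3) = 675/779.42 = 0.866, so ∠PUV = 30°.

Therefore, the measure of angle ∠PUV = 30°.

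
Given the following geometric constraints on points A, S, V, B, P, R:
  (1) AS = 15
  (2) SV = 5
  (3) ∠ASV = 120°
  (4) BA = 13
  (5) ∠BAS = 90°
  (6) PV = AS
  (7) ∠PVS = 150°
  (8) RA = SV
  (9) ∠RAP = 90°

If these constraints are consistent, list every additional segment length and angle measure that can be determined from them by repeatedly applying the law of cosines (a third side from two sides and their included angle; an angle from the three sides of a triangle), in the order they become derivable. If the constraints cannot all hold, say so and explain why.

The constraints are consistent. Derivable facts, in order:
After 1 step:
- AV = 5·√13
- SB ≈ 19.85
- SP ≈ 19.49
After 2 steps:
- ∠ABS = 49.09°
- ∠ASB = 40.91°
- ∠AVS = 46.1°
- ∠PSV = 22.63°
- ∠SAV = 13.9°
- ∠SPV = 7.37°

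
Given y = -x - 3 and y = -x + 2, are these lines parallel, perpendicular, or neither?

Slope of line 1: m1 = -1
Slope of line 2: m2 = -1
Two lines are parallel if and only if they have equal slopes (or both are vertical).
Here m1 = m2 = -1, confirming the lines are parallel.

Parallel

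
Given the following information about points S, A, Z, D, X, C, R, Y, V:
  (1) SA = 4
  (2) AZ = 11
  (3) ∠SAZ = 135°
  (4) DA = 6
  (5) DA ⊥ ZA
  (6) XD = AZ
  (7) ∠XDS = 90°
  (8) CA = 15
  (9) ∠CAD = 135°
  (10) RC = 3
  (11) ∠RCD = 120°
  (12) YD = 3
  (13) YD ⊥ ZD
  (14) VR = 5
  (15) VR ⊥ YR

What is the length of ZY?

Step 1: By the law of cosines on triangle ZAD: ZD² = 11² + 6² − 2·11·6·cos(90°) = 157, so ZD = √157.
Step 2: By the law of cosines on triangle ZDY: ZY² = √157² + 3² − 2·√157·3·cos(90°) = 166, so ZY = √166.

Therefore, the length of ZY = √166.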